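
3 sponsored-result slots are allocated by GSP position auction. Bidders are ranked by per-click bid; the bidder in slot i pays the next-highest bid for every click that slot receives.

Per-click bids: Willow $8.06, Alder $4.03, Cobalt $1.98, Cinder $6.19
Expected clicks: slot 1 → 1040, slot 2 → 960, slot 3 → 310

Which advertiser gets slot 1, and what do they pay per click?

Willow; $6.19 per click

Ranked by bid: $8.06 (Willow) > $6.19 (Cinder) > $4.03 (Alder) > $1.98 (Cobalt)
Slot 1 goes to the first-ranked bidder, Willow, who pays the next bid down: $6.19/click.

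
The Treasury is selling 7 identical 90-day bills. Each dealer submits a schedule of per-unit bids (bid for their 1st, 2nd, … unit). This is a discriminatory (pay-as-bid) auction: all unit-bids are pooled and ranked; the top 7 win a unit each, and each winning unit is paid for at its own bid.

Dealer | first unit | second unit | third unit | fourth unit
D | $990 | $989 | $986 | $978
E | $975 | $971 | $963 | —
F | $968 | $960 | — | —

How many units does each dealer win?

Pooled unit-bids ranked (top 7): 990 (D-1), 989 (D-2), 986 (D-3), 978 (D-4), 975 (E-1), 971 (E-2), 968 (F-1)
Next rejected bid: $963 (not a price — pay-as-bid).
Allocation: D 4, E 2, F 1.

D 4, E 2, F 1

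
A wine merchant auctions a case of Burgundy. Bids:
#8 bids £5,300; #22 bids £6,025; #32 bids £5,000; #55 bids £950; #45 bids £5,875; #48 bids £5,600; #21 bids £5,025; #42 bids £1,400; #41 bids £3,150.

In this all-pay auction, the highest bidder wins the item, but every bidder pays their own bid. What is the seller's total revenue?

Total revenue: £38,325

Bids in order: 6,025 (#22) > 5,875 (#45) > 5,600 (#48) > 5,300 (#8) > 5,025 (#21) > 5,000 (#32) > …
Every bidder forfeits their bid regardless of winning.
Revenue = 5,300 + 6,025 + 5,000 + 950 + 5,875 + 5,600 + 5,025 + 1,400 + 3,150 = £38,325.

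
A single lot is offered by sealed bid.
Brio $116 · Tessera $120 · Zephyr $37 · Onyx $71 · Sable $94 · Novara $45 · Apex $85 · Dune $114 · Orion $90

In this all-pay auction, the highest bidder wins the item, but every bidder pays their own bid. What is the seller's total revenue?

Total revenue: $772

All-pay auction: the highest bidder wins the item, but every bidder pays their own bid.
Sorting bids: 120 (Tessera) > 116 (Brio) > 114 (Dune) > 94 (Sable) > 90 (Orion) > 85 (Apex) > …
Every bidder forfeits their bid regardless of winning.
Revenue = 116 + 120 + 37 + 71 + 94 + 45 + 85 + 114 + 90 = $772.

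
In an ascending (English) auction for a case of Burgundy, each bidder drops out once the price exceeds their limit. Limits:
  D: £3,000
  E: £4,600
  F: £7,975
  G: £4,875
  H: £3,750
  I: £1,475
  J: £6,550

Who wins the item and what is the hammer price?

Rule: the price rises until one bidder remains; the winner pays the price at which the last rival dropped out.
Limits in order: 7,975 (F) > 6,550 (J) > 4,875 (G) > 4,600 (E) > 3,750 (H) > 3,000 (D) > …
Bidding ends when J exits at £6,550; F takes it.

F wins at £6,550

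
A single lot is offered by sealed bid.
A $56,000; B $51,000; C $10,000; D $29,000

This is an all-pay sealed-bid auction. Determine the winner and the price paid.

A pays $56,000

Bids in order: 56,000 (A) > 51,000 (B) > 29,000 (D) > 10,000 (C)
A is highest and takes the item; every bidder forfeits their bid.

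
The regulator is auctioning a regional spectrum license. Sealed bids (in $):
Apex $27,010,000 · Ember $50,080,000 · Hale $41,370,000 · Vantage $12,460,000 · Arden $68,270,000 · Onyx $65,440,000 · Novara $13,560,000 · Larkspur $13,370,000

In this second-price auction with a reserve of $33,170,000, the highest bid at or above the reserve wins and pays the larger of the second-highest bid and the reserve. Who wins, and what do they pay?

Arden pays $65,440,000

Bids ranked: 68,270,000 (Arden) > 65,440,000 (Onyx) > 50,080,000 (Ember) > 41,370,000 (Hale) > 27,010,000 (Apex) > 13,560,000 (Novara) > …
Highest eligible bid: Arden at $68,270,000.
max(second-highest $65,440,000, reserve $33,170,000) = $65,440,000; the reserve does not bind.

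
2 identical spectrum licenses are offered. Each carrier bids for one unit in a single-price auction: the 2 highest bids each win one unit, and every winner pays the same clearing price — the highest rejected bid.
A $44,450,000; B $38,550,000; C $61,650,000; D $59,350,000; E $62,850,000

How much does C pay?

C pays $59,350,000

Sorting: 62,850,000 (E), 61,650,000 (C), 59,350,000 (D), 44,450,000 (A), …
The 2 highest are E, C.
Clearing price = highest rejected bid = $59,350,000.
C wins → pays $59,350,000.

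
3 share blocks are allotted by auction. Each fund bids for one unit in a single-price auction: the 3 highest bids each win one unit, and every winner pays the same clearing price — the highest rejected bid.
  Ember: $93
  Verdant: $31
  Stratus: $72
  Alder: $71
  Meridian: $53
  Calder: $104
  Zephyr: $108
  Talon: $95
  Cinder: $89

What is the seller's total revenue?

Total revenue: $279

Ordering the bids: 108 (Zephyr), 104 (Calder), 95 (Talon), 93 (Ember), 89 (Cinder), …
Winners (3 units): Zephyr, Calder, Talon.
Clearing price = highest rejected bid = $93.
Total revenue = 3 × $93 = $279.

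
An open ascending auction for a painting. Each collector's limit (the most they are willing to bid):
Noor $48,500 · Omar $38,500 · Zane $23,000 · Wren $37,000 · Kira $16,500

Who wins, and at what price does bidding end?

Noor wins at $38,500

Sorting limits: 48,500 (Noor) > 38,500 (Omar) > 37,000 (Wren) > 23,000 (Zane) > 16,500 (Kira)
Omar is the last rival to drop out, at $38,500; Noor remains and wins at that price.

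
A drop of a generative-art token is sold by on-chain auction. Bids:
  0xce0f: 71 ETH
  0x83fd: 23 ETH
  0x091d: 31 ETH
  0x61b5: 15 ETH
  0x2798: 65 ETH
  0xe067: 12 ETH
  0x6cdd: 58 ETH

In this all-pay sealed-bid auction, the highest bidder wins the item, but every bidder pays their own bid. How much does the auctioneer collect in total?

All-pay sealed-bid auction: the highest bidder wins the item, but every bidder pays their own bid.
Bids in order: 71 (0xce0f) > 65 (0x2798) > 58 (0x6cdd) > 31 (0x091d) > 23 (0x83fd) > 15 (0x61b5) > …
Every bidder forfeits their bid regardless of winning.
Revenue = 71 + 23 + 31 + 15 + 65 + 12 + 58 = 275 ETH.

Total revenue: 275 ETH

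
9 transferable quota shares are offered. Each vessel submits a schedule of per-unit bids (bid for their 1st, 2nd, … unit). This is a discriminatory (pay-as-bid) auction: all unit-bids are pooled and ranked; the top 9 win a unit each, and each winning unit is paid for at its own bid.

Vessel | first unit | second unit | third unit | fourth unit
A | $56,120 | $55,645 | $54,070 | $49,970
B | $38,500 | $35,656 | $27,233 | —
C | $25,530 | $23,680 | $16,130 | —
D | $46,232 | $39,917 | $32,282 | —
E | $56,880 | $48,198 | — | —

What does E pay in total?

E pays $105,078

All unit-bids, highest first — top 9: 56,880 (E-1), 56,120 (A-1), 55,645 (A-2), 54,070 (A-3), 49,970 (A-4), 48,198 (E-2), 46,232 (D-1), 39,917 (D-2), 38,500 (B-1)
Next rejected bid: $35,656 (not a price — pay-as-bid).
E's winning unit-bids: 56,880 + 48,198 = $105,078.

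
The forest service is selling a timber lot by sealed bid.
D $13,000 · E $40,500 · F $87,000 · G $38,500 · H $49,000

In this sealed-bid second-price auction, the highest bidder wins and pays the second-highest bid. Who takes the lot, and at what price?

Sealed-bid second-price auction: the highest bidder wins and pays the second-highest bid.
Bids in order: 87,000 (F) > 49,000 (H) > 40,500 (E) > 38,500 (G) > 13,000 (D)
F is highest; pays the second-highest bid, $49,000.

F pays $49,000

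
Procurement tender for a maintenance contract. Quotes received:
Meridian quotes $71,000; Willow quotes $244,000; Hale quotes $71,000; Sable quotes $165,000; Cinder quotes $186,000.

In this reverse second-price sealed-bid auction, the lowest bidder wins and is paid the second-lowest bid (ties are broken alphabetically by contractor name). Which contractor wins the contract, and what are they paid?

Bids ranked: 71,000 (Hale) < 71,000 (Meridian) < 165,000 (Sable) < 186,000 (Cinder) < 244,000 (Willow)
Tie at $71,000 → Hale wins by tie-break.
Hale wins with the lowest bid; price is set by the runner-up at $71,000.

Hale is paid $71,000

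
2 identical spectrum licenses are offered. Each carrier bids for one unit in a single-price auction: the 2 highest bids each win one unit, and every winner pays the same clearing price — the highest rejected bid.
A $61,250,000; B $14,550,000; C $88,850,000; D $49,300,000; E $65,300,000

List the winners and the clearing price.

C, E; each pays $61,250,000

Sorting: 88,850,000 (C), 65,300,000 (E), 61,250,000 (A), 49,300,000 (D), …
The 2 highest are C, E.
Highest unsuccessful bid: $61,250,000 → clearing price.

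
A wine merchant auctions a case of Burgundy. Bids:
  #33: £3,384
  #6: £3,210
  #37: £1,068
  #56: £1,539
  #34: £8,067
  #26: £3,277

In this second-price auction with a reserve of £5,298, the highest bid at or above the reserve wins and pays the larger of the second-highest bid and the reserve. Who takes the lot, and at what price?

#34 pays £5,298

Sorting bids: 8,067 (#34) > 3,384 (#33) > 3,277 (#26) > 3,210 (#6) > 1,539 (#56) > 1,068 (#37)
Highest eligible bid: #34 at £8,067.
Second-highest bid £3,384 is below the reserve £5,298, so the reserve binds → payment £5,298.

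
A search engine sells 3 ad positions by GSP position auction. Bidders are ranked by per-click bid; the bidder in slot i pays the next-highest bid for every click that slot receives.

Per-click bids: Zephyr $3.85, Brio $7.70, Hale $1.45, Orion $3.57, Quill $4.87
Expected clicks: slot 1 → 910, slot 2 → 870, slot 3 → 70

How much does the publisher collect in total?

Total revenue: $8031.10

Per-click bids in order: $7.70 (Brio) > $4.87 (Quill) > $3.85 (Zephyr) > $3.57 (Orion) > …
Slot 1: Brio pays $4.87 × 910 = $4431.70
Slot 2: Quill pays $3.85 × 870 = $3349.50
Slot 3: Zephyr pays $3.57 × 70 = $249.90
Total = $8031.10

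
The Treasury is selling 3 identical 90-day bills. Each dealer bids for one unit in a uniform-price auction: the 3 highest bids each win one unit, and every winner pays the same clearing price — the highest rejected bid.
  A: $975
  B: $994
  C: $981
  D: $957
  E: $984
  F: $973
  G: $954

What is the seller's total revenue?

Total revenue: $2,925

Bids ranked high→low: 994 (B), 984 (E), 981 (C), 975 (A), 973 (F), …
Top 3: B, E, C.
Highest unsuccessful bid: $975 → clearing price.
Total revenue = 3 × $975 = $2,925.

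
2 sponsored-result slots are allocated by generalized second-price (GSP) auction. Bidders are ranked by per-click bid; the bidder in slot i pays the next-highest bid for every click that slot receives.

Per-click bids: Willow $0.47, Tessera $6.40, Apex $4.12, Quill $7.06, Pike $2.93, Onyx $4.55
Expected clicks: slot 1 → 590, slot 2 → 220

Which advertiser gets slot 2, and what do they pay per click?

Sorting advertisers: $7.06 (Quill) > $6.40 (Tessera) > $4.55 (Onyx) > …
Slot 2 goes to the second-ranked bidder, Tessera, who pays the next bid down: $4.55/click.

Tessera; $4.55 per click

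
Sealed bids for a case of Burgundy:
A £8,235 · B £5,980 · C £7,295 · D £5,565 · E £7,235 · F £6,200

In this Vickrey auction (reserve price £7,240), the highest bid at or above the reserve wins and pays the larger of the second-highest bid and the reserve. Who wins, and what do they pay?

Rule: the highest bid at or above the reserve wins and pays the larger of the second-highest bid and the reserve.
Sorting bids: 8,235 (A) > 7,295 (C) > 7,235 (E) > 6,200 (F) > 5,980 (B) > 5,565 (D)
Highest eligible bid: A at £8,235.
max(second-highest £7,295, reserve £7,240) = £7,295; the reserve does not bind.

A pays £7,295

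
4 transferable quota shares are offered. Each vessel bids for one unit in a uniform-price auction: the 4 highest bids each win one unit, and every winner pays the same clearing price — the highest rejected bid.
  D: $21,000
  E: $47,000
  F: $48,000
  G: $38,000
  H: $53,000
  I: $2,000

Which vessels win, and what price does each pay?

Bids ranked high→low: 53,000 (H), 48,000 (F), 47,000 (E), 38,000 (G), 21,000 (D), 2,000 (I)
Top 4: H, F, E, G.
Highest unsuccessful bid: $21,000 → clearing price.

H, F, E, G; each pays $21,000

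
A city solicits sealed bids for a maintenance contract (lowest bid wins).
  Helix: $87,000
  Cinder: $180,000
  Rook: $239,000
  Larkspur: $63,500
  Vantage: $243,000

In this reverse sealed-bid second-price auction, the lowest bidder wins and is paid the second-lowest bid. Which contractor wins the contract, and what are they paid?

Reverse sealed-bid second-price auction: the lowest bidder wins and is paid the second-lowest bid.
Sorting bids: 63,500 (Larkspur) < 87,000 (Helix) < 180,000 (Cinder) < 239,000 (Rook) < 243,000 (Vantage)
Second-price: Larkspur is paid Helix's bid of $87,000.

Larkspur is paid $87,000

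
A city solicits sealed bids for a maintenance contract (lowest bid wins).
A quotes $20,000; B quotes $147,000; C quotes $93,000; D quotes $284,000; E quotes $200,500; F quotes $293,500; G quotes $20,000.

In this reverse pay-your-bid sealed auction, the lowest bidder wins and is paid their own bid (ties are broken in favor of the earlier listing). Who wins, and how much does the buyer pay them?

A is paid $20,000

Reverse pay-your-bid sealed auction: the lowest bidder wins and is paid their own bid.
Bids ranked: 20,000 (A) < 20,000 (G) < 93,000 (C) < 147,000 (B) < 200,500 (E) < 284,000 (D) < …
A and G tie at $20,000; tie-break gives it to A.
First-price: A is paid what they bid, $20,000.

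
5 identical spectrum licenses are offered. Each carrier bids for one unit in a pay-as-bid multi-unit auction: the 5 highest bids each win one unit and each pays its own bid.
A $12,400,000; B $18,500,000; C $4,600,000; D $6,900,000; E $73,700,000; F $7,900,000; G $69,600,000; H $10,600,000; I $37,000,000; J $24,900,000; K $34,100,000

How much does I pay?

Sorting: 73,700,000 (E), 69,600,000 (G), 37,000,000 (I), 34,100,000 (K), 24,900,000 (J), 18,500,000 (B), 12,400,000 (A), …
Top 5: E, G, I, K, J.
I wins → own bid $37,000,000.

I pays $37,000,000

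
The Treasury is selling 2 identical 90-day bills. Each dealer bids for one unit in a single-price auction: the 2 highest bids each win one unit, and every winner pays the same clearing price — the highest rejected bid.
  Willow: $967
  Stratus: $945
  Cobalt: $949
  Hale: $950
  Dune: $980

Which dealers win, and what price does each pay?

Ordering the bids: 980 (Dune), 967 (Willow), 950 (Hale), 949 (Cobalt), …
Top 2: Dune, Willow.
Highest unsuccessful bid: $950 → clearing price.

Dune, Willow; each pays $950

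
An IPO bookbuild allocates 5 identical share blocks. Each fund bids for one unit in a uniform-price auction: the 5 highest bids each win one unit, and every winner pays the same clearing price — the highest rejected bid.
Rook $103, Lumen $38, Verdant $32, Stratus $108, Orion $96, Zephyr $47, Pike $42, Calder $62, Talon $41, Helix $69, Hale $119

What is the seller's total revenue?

Total revenue: $310

Bids ranked high→low: 119 (Hale), 108 (Stratus), 103 (Rook), 96 (Orion), 69 (Helix), 62 (Calder), 47 (Zephyr), …
Top 5: Hale, Stratus, Rook, Orion, Helix.
Clearing price = highest rejected bid = $62.
Total revenue = 5 × $62 = $310.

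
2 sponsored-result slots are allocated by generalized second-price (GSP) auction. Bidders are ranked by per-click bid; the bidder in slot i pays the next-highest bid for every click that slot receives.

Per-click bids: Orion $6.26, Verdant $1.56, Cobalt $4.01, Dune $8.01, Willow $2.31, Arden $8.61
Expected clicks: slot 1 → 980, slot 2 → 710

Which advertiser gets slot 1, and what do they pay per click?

Ranked by bid: $8.61 (Arden) > $8.01 (Dune) > $6.26 (Orion) > …
Slot 1 goes to the first-ranked bidder, Arden, who pays the next bid down: $8.01/click.

Arden; $8.01 per click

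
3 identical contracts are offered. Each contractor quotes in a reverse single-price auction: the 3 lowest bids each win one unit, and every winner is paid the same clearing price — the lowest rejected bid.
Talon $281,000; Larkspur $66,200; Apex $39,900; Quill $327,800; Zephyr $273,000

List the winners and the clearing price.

Apex, Larkspur, Zephyr; each is paid $281,000

Sorting: 39,900 (Apex), 66,200 (Larkspur), 273,000 (Zephyr), 281,000 (Talon), 327,800 (Quill)
Winners (3 units): Apex, Larkspur, Zephyr.
First losing bid is Talon's $281,000, which sets the uniform price.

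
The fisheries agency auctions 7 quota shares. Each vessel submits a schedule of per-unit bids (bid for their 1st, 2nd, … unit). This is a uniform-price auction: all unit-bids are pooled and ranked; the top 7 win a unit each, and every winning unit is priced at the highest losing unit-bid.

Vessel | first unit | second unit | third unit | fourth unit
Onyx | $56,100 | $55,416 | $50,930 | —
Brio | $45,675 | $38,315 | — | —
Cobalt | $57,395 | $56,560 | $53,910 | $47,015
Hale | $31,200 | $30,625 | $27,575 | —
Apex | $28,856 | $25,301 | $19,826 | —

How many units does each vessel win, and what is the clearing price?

Merging the schedules and taking the best 7: 57,395 (Cobalt-1), 56,560 (Cobalt-2), 56,100 (Onyx-1), 55,416 (Onyx-2), 53,910 (Cobalt-3), 50,930 (Onyx-3), 47,015 (Cobalt-4)
First bid not allocated: $45,675.
Allocation: Cobalt 4, Onyx 3.

Cobalt 4, Onyx 3; clearing price $45,675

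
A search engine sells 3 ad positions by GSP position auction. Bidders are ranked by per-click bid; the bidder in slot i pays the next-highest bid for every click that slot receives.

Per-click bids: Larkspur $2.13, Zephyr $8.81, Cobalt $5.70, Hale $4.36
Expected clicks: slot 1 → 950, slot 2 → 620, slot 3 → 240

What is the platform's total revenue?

Per-click bids in order: $8.81 (Zephyr) > $5.70 (Cobalt) > $4.36 (Hale) > $2.13 (Larkspur)
Slot 1: Zephyr pays $5.70 × 950 = $5415.00
Slot 2: Cobalt pays $4.36 × 620 = $2703.20
Slot 3: Hale pays $2.13 × 240 = $511.20
Total = $8629.40

Total revenue: $8629.40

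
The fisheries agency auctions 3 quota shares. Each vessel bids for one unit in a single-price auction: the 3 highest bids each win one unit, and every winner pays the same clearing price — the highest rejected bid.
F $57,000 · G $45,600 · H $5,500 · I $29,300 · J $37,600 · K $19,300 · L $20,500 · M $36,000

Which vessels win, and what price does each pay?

Sorting: 57,000 (F), 45,600 (G), 37,600 (J), 36,000 (M), 29,300 (I), …
Winners (3 units): F, G, J.
Highest unsuccessful bid: $36,000 → clearing price.

F, G, J; each pays $36,000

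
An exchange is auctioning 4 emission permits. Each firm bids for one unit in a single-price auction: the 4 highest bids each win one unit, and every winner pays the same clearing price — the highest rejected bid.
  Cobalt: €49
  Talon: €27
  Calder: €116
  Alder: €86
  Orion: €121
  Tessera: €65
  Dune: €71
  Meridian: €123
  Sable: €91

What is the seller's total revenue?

Bids ranked high→low: 123 (Meridian), 121 (Orion), 116 (Calder), 91 (Sable), 86 (Alder), 71 (Dune), …
Top 4: Meridian, Orion, Calder, Sable.
Highest unsuccessful bid: €86 → clearing price.
Total revenue = 4 × €86 = €344.

Total revenue: €344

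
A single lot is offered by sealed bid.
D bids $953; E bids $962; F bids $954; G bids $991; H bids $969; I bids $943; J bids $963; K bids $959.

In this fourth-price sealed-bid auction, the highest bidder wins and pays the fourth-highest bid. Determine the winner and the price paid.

Bids in order: 991 (G) > 969 (H) > 963 (J) > 962 (E) > 959 (K) > 954 (F) > …
G is highest; pays the fourth-highest bid, $962.

G pays $962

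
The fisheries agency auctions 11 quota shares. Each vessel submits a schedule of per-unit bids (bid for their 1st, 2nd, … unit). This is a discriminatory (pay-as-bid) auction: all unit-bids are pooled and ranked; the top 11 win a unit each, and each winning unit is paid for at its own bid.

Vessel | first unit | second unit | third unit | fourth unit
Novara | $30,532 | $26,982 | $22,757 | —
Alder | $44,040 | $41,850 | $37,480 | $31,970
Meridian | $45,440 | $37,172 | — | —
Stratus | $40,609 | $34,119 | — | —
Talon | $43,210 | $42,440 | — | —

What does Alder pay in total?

Pooled unit-bids ranked (top 11): 45,440 (Meridian-1), 44,040 (Alder-1), 43,210 (Talon-1), 42,440 (Talon-2), 41,850 (Alder-2), 40,609 (Stratus-1), 37,480 (Alder-3), 37,172 (Meridian-2), 34,119 (Stratus-2), 31,970 (Alder-4), 30,532 (Novara-1)
Next rejected bid: $26,982 (not a price — pay-as-bid).
Alder's winning unit-bids: 44,040 + 41,850 + 37,480 + 31,970 = $155,340.

Alder pays $155,340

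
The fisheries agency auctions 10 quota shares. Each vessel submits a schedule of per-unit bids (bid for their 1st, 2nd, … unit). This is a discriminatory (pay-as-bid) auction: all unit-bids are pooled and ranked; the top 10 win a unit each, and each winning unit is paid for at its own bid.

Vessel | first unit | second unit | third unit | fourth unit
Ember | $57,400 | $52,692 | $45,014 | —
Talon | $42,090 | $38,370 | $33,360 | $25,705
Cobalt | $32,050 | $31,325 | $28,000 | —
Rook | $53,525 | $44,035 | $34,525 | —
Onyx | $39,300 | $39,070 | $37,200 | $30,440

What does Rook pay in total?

All unit-bids, highest first — top 10: 57,400 (Ember-1), 53,525 (Rook-1), 52,692 (Ember-2), 45,014 (Ember-3), 44,035 (Rook-2), 42,090 (Talon-1), 39,300 (Onyx-1), 39,070 (Onyx-2), 38,370 (Talon-2), 37,200 (Onyx-3)
Next rejected bid: $34,525 (not a price — pay-as-bid).
Rook's winning unit-bids: 53,525 + 44,035 = $97,560.

Rook pays $97,560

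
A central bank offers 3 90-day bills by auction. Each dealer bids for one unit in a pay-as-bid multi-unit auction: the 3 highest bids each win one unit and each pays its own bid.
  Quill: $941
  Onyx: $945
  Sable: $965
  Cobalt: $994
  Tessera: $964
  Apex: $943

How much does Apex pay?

Apex pays $0

Sorting: 994 (Cobalt), 965 (Sable), 964 (Tessera), 945 (Onyx), 943 (Apex), …
Top 3: Cobalt, Sable, Tessera.
Apex does not win → $0.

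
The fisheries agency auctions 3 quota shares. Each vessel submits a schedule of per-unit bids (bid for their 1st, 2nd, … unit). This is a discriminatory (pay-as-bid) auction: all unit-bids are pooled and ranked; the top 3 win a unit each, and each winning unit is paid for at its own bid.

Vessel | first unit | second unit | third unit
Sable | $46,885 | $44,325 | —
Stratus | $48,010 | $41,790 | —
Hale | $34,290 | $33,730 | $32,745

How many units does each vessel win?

All unit-bids, highest first — top 3: 48,010 (Stratus-1), 46,885 (Sable-1), 44,325 (Sable-2)
Next rejected bid: $41,790 (not a price — pay-as-bid).
Allocation: Sable 2, Stratus 1.

Sable 2, Stratus 1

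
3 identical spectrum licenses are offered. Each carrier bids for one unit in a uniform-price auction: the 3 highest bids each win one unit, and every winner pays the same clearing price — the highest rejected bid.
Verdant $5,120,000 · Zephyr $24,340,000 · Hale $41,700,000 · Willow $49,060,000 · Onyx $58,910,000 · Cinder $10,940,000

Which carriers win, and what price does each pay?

Bids ranked high→low: 58,910,000 (Onyx), 49,060,000 (Willow), 41,700,000 (Hale), 24,340,000 (Zephyr), 10,940,000 (Cinder), …
Winners (3 units): Onyx, Willow, Hale.
Highest unsuccessful bid: $24,340,000 → clearing price.

Onyx, Willow, Hale; each pays $24,340,000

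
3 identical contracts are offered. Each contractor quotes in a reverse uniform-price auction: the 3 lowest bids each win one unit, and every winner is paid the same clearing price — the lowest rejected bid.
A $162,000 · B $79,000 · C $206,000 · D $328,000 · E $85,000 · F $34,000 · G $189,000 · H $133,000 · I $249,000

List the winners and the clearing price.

Sorting: 34,000 (F), 79,000 (B), 85,000 (E), 133,000 (H), 162,000 (A), …
Winners (3 units): F, B, E.
First losing bid is H's $133,000, which sets the uniform price.

F, B, E; each is paid $133,000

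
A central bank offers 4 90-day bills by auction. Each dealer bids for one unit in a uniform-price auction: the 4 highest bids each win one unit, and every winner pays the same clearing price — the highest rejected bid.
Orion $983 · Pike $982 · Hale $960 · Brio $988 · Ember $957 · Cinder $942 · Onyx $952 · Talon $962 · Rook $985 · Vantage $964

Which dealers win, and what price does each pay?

Sorting: 988 (Brio), 985 (Rook), 983 (Orion), 982 (Pike), 964 (Vantage), 962 (Talon), …
Winners (4 units): Brio, Rook, Orion, Pike.
First losing bid is Vantage's $964, which sets the uniform price.

Brio, Rook, Orion, Pike; each pays $964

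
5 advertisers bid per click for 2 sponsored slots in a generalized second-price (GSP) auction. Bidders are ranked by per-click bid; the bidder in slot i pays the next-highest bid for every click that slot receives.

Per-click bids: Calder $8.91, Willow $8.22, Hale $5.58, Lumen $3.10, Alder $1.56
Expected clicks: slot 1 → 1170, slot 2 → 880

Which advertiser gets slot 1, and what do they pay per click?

Ranked by bid: $8.91 (Calder) > $8.22 (Willow) > $5.58 (Hale) > …
Slot 1 goes to the first-ranked bidder, Calder, who pays the next bid down: $8.22/click.

Calder; $8.22 per click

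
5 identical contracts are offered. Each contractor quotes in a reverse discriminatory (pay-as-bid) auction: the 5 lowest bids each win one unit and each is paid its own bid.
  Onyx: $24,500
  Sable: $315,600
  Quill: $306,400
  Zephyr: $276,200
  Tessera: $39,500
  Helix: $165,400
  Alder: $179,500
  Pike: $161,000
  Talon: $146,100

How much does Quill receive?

Quill is paid $0

Sorting: 24,500 (Onyx), 39,500 (Tessera), 146,100 (Talon), 161,000 (Pike), 165,400 (Helix), 179,500 (Alder), 276,200 (Zephyr), …
Lowest 5: Onyx, Tessera, Talon, Pike, Helix.
Quill does not win → $0.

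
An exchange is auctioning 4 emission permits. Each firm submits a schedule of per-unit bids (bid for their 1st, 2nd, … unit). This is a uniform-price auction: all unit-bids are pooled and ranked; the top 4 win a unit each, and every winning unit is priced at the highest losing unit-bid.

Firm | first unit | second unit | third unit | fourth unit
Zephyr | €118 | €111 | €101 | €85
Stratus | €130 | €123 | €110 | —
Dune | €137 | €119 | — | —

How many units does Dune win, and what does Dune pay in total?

All unit-bids, highest first — top 4: 137 (Dune-1), 130 (Stratus-1), 123 (Stratus-2), 119 (Dune-2)
First bid not allocated: €118.
Dune wins 2 unit(s) at €118 each.

Dune: 2 units, pays €236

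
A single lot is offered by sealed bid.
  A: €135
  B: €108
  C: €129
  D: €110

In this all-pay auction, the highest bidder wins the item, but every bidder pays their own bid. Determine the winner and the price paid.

A pays €135

Bids in order: 135 (A) > 129 (C) > 110 (D) > 108 (B)
A is highest and takes the item; every bidder forfeits their bid.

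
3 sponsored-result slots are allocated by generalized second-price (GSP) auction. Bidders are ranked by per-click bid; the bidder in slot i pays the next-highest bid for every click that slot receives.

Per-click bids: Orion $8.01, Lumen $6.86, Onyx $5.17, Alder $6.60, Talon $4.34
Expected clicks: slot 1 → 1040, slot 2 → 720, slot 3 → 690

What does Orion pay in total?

Sorting advertisers: $8.01 (Orion) > $6.86 (Lumen) > $6.60 (Alder) > $5.17 (Onyx) > …
Orion holds slot 1 → pays next bid $6.86 × 1040 clicks = $7134.40.

Orion pays $7134.40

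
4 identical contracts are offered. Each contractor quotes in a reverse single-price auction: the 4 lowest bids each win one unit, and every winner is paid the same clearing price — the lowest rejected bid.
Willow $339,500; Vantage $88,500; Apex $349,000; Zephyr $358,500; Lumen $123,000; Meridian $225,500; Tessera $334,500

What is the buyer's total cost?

Total cost: $1,358,000

Bids ranked low→high: 88,500 (Vantage), 123,000 (Lumen), 225,500 (Meridian), 334,500 (Tessera), 339,500 (Willow), 349,000 (Apex), …
The 4 lowest are Vantage, Lumen, Meridian, Tessera.
First losing bid is Willow's $339,500, which sets the uniform price.
Total cost = 4 × $339,500 = $1,358,000.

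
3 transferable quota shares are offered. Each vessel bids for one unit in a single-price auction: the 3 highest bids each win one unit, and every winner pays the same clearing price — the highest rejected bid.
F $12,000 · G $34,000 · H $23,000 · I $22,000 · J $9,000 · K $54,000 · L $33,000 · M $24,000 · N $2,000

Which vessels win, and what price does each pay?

Ordering the bids: 54,000 (K), 34,000 (G), 33,000 (L), 24,000 (M), 23,000 (H), …
The 3 highest are K, G, L.
First losing bid is M's $24,000, which sets the uniform price.

K, G, L; each pays $24,000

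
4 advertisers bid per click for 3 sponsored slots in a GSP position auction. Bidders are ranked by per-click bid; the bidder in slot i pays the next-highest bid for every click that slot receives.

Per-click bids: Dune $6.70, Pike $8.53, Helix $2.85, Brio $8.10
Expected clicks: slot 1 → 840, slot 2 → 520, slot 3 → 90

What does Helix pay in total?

Ranked by bid: $8.53 (Pike) > $8.10 (Brio) > $6.70 (Dune) > $2.85 (Helix)
Helix ranks below slot 3 → no slot, pays nothing.

Helix pays $0.00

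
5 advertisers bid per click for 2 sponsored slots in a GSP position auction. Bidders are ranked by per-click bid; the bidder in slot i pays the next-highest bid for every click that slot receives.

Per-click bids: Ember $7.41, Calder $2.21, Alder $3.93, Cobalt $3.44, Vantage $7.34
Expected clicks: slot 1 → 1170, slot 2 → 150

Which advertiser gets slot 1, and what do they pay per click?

Sorting advertisers: $7.41 (Ember) > $7.34 (Vantage) > $3.93 (Alder) > …
Slot 1 goes to the first-ranked bidder, Ember, who pays the next bid down: $7.34/click.

Ember; $7.34 per click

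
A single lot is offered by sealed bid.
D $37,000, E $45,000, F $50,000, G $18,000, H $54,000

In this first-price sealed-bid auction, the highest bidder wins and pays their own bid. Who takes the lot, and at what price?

H pays $54,000

Bids in order: 54,000 (H) > 50,000 (F) > 45,000 (E) > 37,000 (D) > 18,000 (G)
H is highest → pays own bid, $54,000.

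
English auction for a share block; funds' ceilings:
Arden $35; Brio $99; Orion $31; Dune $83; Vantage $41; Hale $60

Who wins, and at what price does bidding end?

Brio wins at $83

Limits in order: 99 (Brio) > 83 (Dune) > 60 (Hale) > 41 (Vantage) > 35 (Arden) > 31 (Orion)
Dune is the last rival to drop out, at $83; Brio remains and wins at that price.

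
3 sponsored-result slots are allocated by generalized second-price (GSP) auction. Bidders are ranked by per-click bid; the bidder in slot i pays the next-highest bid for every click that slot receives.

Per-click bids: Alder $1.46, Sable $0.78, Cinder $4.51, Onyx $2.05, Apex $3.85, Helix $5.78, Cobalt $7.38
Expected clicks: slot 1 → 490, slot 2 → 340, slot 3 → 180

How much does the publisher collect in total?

Per-click bids in order: $7.38 (Cobalt) > $5.78 (Helix) > $4.51 (Cinder) > $3.85 (Apex) > …
Slot 1: Cobalt pays $5.78 × 490 = $2832.20
Slot 2: Helix pays $4.51 × 340 = $1533.40
Slot 3: Cinder pays $3.85 × 180 = $693.00
Total = $5058.60

Total revenue: $5058.60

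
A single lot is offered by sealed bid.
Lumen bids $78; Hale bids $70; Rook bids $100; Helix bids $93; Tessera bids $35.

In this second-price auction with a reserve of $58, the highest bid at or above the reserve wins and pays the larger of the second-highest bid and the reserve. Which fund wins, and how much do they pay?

Rook pays $93

Second-price auction with a reserve of $58: the highest bid at or above the reserve wins and pays the larger of the second-highest bid and the reserve.
Bids in order: 100 (Rook) > 93 (Helix) > 78 (Lumen) > 70 (Hale) > 35 (Tessera)
Highest eligible bid: Rook at $100.
Second-highest bid $93 exceeds the reserve $58 → payment $93.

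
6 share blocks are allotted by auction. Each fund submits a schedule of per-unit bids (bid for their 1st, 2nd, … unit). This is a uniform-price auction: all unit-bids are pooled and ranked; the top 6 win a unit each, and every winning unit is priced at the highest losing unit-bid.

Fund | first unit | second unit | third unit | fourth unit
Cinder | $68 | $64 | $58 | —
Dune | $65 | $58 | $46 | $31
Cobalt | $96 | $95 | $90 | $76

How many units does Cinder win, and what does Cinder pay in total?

Cinder: 1 unit, pays $64

All unit-bids, highest first — top 6: 96 (Cobalt-1), 95 (Cobalt-2), 90 (Cobalt-3), 76 (Cobalt-4), 68 (Cinder-1), 65 (Dune-1)
Highest rejected unit-bid = $64.
Cinder wins 1 unit(s) at $64 each.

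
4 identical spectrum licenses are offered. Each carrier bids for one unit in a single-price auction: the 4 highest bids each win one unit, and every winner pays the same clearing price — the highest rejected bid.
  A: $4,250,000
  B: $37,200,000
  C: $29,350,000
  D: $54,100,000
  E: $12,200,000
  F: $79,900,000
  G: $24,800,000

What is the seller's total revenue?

Ordering the bids: 79,900,000 (F), 54,100,000 (D), 37,200,000 (B), 29,350,000 (C), 24,800,000 (G), 12,200,000 (E), …
The 4 highest are F, D, B, C.
Clearing price = highest rejected bid = $24,800,000.
Total revenue = 4 × $24,800,000 = $99,200,000.

Total revenue: $99,200,000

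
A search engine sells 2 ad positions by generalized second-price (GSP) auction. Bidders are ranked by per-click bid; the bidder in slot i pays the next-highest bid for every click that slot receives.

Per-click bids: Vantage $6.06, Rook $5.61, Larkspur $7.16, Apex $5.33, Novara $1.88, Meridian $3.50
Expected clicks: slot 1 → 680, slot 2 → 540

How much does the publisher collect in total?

Ranked by bid: $7.16 (Larkspur) > $6.06 (Vantage) > $5.61 (Rook) > …
Slot 1: Larkspur pays $6.06 × 680 = $4120.80
Slot 2: Vantage pays $5.61 × 540 = $3029.40
Total = $7150.20

Total revenue: $7150.20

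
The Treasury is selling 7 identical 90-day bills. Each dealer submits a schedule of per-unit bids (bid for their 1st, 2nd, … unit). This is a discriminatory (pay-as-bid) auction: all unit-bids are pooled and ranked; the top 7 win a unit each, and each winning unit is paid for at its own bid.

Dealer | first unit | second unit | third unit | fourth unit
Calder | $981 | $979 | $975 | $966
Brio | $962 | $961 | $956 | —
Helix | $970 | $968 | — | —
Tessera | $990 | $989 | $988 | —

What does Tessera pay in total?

Tessera pays $2,967

All unit-bids, highest first — top 7: 990 (Tessera-1), 989 (Tessera-2), 988 (Tessera-3), 981 (Calder-1), 979 (Calder-2), 975 (Calder-3), 970 (Helix-1)
Next rejected bid: $968 (not a price — pay-as-bid).
Tessera's winning unit-bids: 990 + 989 + 988 = $2,967.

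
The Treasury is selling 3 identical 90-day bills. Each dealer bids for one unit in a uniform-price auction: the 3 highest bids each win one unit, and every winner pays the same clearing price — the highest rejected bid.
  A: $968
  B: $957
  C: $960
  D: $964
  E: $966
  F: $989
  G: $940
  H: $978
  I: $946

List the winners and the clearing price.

F, H, A; each pays $966

Bids ranked high→low: 989 (F), 978 (H), 968 (A), 966 (E), 964 (D), …
The 3 highest are F, H, A.
Highest unsuccessful bid: $966 → clearing price.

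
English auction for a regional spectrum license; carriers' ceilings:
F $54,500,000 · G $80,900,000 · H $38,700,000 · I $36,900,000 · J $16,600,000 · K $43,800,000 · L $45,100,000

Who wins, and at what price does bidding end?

G wins at $54,500,000

Limits ranked: 80,900,000 (G) > 54,500,000 (F) > 45,100,000 (L) > 43,800,000 (K) > 38,700,000 (H) > 36,900,000 (I) > …
Once the price passes $54,500,000, only G is left; the hammer falls at F's limit of $54,500,000.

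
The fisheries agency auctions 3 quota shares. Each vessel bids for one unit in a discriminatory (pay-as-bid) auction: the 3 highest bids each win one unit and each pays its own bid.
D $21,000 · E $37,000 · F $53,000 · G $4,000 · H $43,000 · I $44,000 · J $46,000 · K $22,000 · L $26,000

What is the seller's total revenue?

Bids ranked high→low: 53,000 (F), 46,000 (J), 44,000 (I), 43,000 (H), 37,000 (E), …
Winners (3 units): F, J, I.
Total revenue = 53,000 + 46,000 + 44,000 = $143,000.

Total revenue: $143,000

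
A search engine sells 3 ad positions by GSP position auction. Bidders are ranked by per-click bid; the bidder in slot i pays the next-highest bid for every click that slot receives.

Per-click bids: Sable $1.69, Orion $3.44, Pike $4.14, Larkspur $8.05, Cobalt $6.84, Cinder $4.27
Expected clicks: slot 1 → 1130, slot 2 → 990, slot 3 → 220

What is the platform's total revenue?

Sorting advertisers: $8.05 (Larkspur) > $6.84 (Cobalt) > $4.27 (Cinder) > $4.14 (Pike) > …
Slot 1: Larkspur pays $6.84 × 1130 = $7729.20
Slot 2: Cobalt pays $4.27 × 990 = $4227.30
Slot 3: Cinder pays $4.14 × 220 = $910.80
Total = $12867.30

Total revenue: $12867.30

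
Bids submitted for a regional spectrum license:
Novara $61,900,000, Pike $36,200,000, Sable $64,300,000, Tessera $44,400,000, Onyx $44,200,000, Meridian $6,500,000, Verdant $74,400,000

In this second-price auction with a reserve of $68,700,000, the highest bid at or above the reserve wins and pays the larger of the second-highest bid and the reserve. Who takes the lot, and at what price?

Verdant pays $68,700,000

Sorting bids: 74,400,000 (Verdant) > 64,300,000 (Sable) > 61,900,000 (Novara) > 44,400,000 (Tessera) > 44,200,000 (Onyx) > 36,200,000 (Pike) > …
Highest eligible bid: Verdant at $74,400,000.
max(second-highest $64,300,000, reserve $68,700,000) = $68,700,000.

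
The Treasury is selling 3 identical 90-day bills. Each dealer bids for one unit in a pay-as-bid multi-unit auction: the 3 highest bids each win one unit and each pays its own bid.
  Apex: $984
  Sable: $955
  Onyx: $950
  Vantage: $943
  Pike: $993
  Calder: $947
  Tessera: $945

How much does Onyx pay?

Bids ranked high→low: 993 (Pike), 984 (Apex), 955 (Sable), 950 (Onyx), 947 (Calder), …
The 3 highest are Pike, Apex, Sable.
Onyx does not win → $0.

Onyx pays $0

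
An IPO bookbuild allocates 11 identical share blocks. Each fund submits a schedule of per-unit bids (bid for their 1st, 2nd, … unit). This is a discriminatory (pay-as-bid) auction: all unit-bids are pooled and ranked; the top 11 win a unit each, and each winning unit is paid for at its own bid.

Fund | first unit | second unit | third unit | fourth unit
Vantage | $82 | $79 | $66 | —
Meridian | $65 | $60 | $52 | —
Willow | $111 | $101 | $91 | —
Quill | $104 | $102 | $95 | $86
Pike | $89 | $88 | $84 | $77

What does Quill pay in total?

All unit-bids, highest first — top 11: 111 (Willow-1), 104 (Quill-1), 102 (Quill-2), 101 (Willow-2), 95 (Quill-3), 91 (Willow-3), 89 (Pike-1), 88 (Pike-2), 86 (Quill-4), 84 (Pike-3), 82 (Vantage-1)
Next rejected bid: $79 (not a price — pay-as-bid).
Quill's winning unit-bids: 104 + 102 + 95 + 86 = $387.

Quill pays $387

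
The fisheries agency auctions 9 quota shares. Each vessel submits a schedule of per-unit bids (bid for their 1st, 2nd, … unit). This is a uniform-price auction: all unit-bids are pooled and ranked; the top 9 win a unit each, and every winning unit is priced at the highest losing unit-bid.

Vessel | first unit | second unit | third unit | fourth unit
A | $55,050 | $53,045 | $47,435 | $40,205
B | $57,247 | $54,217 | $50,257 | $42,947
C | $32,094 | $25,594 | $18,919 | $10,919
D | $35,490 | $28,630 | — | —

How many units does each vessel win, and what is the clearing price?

Pooled unit-bids ranked (top 9): 57,247 (B-1), 55,050 (A-1), 54,217 (B-2), 53,045 (A-2), 50,257 (B-3), 47,435 (A-3), 42,947 (B-4), 40,205 (A-4), 35,490 (D-1)
First bid not allocated: $32,094.
Allocation: A 4, B 4, D 1.

A 4, B 4, D 1; clearing price $32,094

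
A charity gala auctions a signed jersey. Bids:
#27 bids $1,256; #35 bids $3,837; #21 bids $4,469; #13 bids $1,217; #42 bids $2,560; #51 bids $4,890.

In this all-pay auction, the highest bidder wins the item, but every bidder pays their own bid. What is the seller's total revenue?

Total revenue: $18,229

All-pay auction: the highest bidder wins the item, but every bidder pays their own bid.
Sorting bids: 4,890 (#51) > 4,469 (#21) > 3,837 (#35) > 2,560 (#42) > 1,256 (#27) > 1,217 (#13)
Every bidder forfeits their bid regardless of winning.
Revenue = 1,256 + 3,837 + 4,469 + 1,217 + 2,560 + 4,890 = $18,229.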